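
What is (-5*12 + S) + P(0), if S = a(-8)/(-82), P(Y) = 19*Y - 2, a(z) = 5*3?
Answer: -5099/82 ≈ -62.183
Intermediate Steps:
a(z) = 15
P(Y) = -2 + 19*Y
S = -15/82 (S = 15/(-82) = 15*(-1/82) = -15/82 ≈ -0.18293)
(-5*12 + S) + P(0) = (-5*12 - 15/82) + (-2 + 19*0) = (-60 - 15/82) + (-2 + 0) = -4935/82 - 2 = -5099/82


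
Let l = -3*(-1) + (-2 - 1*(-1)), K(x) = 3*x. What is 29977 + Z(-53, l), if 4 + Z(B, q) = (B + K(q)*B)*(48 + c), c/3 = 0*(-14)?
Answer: 12165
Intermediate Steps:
c = 0 (c = 3*(0*(-14)) = 3*0 = 0)
l = 2 (l = 3 + (-2 + 1) = 3 - 1 = 2)
Z(B, q) = -4 + 48*B + 144*B*q (Z(B, q) = -4 + (B + (3*q)*B)*(48 + 0) = -4 + (B + 3*B*q)*48 = -4 + (48*B + 144*B*q) = -4 + 48*B + 144*B*q)
29977 + Z(-53, l) = 29977 + (-4 + 48*(-53) + 144*(-53)*2) = 29977 + (-4 - 2544 - 15264) = 29977 - 17812 = 12165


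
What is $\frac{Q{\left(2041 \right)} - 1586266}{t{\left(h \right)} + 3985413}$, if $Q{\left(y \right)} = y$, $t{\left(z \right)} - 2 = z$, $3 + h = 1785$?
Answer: $- \frac{1584225}{3987197} \approx -0.39733$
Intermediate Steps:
$h = 1782$ ($h = -3 + 1785 = 1782$)
$t{\left(z \right)} = 2 + z$
$\frac{Q{\left(2041 \right)} - 1586266}{t{\left(h \right)} + 3985413} = \frac{2041 - 1586266}{\left(2 + 1782\right) + 3985413} = - \frac{1584225}{1784 + 3985413} = - \frac{1584225}{3987197}$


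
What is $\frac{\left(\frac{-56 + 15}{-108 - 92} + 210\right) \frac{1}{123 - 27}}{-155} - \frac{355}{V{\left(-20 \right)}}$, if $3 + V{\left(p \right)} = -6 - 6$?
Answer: $\frac{70389959}{2976000} \approx 23.653$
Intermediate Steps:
$V{\left(p \right)} = -15$ ($V{\left(p \right)} = -3 - 12 = -15$)
$\frac{\left(\frac{-56 + 15}{-108 - 92} + 210\right) \frac{1}{123 - 27}}{-155} - \frac{355}{V{\left(-20 \right)}} = \frac{\left(\frac{-56 + 15}{-108 - 92} + 210\right) \frac{1}{123 - 27}}{-155} - \frac{355}{-15} = \frac{- \frac{41}{-200} + 210}{96} \left(- \frac{1}{155}\right) - - \frac{71}{3} = \left(\left(-41\right) \left(- \frac{1}{200}\right) + 210\right) \frac{1}{96} \left(- \frac{1}{155}\right) + \frac{71}{3} = \left(\frac{41}{200} + 210\right) \frac{1}{96} \left(- \frac{1}{155}\right) + \frac{71}{3} = \frac{42041}{200} \cdot \frac{1}{96} \left(- \frac{1}{155}\right) + \frac{71}{3} = \frac{42041}{19200} \left(- \frac{1}{155}\right) + \frac{71}{3} = - \frac{42041}{2976000} + \frac{71}{3} = \frac{70389959}{2976000}$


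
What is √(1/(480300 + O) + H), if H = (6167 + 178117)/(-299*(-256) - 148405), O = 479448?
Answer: I*√3049545731715241280247/34484225514 ≈ 1.6014*I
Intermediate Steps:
H = -184284/71861 (H = 184284/(76544 - 148405) = 184284/(-71861) = 184284*(-1/71861) = -184284/71861 ≈ -2.5644)
√(1/(480300 + O) + H) = √(1/(480300 + 479448) - 184284/71861) = √(1/959748 - 184284/71861) = √(-176866128571/68968451028) = I*√3049545731715241280247/34484225514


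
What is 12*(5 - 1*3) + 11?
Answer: 35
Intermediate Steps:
12*(5 - 1*3) + 11 = 12*(5 - 3) + 11 = 12*2 + 11 = 24 + 11 = 35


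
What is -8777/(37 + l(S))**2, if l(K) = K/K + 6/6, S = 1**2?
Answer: -8777/1521 ≈ -5.7705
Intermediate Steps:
S = 1
l(K) = 2 (l(K) = 1 + 6*(1/6) = 1 + 1 = 2)
-8777/(37 + l(S))**2 = -8777/(37 + 2)**2 = -8777/(39**2) = -8777/1521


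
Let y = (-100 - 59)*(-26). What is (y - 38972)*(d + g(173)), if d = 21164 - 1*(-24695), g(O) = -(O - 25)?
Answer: -1592479818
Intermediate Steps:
g(O) = 25 - O (g(O) = -(-25 + O) = 25 - O)
d = 45859 (d = 21164 + 24695 = 45859)
y = 4134 (y = -159*(-26) = 4134)
(y - 38972)*(d + g(173)) = (4134 - 38972)*(45859 + (25 - 1*173)) = -34838*(45859 + (25 - 173)) = -34838*(45859 - 148) = -34838*45711 = -1592479818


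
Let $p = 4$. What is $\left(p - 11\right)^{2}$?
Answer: $49$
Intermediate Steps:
$\left(p - 11\right)^{2} = \left(4 - 11\right)^{2} = \left(-7\right)^{2} = 49$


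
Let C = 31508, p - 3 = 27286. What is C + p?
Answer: 58797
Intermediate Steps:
p = 27289 (p = 3 + 27286 = 27289)
C + p = 31508 + 27289 = 58797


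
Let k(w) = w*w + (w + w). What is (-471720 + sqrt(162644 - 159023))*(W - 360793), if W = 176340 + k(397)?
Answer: 12288306000 - 26050*sqrt(3621) ≈ 1.2287e+10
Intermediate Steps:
k(w) = w**2 + 2*w
W = 334743 (W = 176340 + 397*(2 + 397) = 176340 + 397*399 = 176340 + 158403 = 334743)
(-471720 + sqrt(162644 - 159023))*(W - 360793) = (-471720 + sqrt(162644 - 159023))*(334743 - 360793) = (-471720 + sqrt(3621))*(-26050) = 12288306000 - 26050*sqrt(3621)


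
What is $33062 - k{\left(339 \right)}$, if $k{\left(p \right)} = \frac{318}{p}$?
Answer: $\frac{3735900}{113} \approx 33061.0$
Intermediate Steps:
$33062 - k{\left(339 \right)} = 33062 - \frac{318}{339} = 33062 - 318 \cdot \frac{1}{339} = 33062 - \frac{106}{113} = \frac{3735900}{113}$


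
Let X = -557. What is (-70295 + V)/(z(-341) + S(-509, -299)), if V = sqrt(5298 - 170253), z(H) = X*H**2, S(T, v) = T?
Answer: 70295/64769026 - I*sqrt(164955)/64769026 ≈ 0.0010853 - 6.2707e-6*I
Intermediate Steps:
z(H) = -557*H**2
V = I*sqrt(164955) (V = sqrt(-164955) = I*sqrt(164955) ≈ 406.15*I)
(-70295 + V)/(z(-341) + S(-509, -299)) = (-70295 + I*sqrt(164955))/(-557*(-341)**2 - 509) = (-70295 + I*sqrt(164955))/(-557*116281 - 509) = (-70295 + I*sqrt(164955))/(-64768517 - 509) = (-70295 + I*sqrt(164955))/(-64769026) = (-70295 + I*sqrt(164955))*(-1/64769026) = 70295/64769026 - I*sqrt(164955)/64769026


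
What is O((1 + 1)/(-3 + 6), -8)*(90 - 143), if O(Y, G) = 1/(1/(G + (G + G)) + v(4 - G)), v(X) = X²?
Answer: -1272/3455 ≈ -0.36816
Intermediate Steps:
O(Y, G) = 1/((4 - G)² + 1/(3*G)) (O(Y, G) = 1/(1/(G + (G + G)) + (4 - G)²) = 1/(1/(G + 2*G) + (4 - G)²) = 1/(1/(3*G) + (4 - G)²) = 1/((4 - G)² + 1/(3*G)))
O((1 + 1)/(-3 + 6), -8)*(90 - 143) = (3*(-8)/(1 + 3*(-8)*(-4 - 8)²))*(90 - 143) = (3*(-8)/(1 + 3*(-8)*(-12)²))*(-53) = (3*(-8)/(1 + 3*(-8)*144))*(-53) = (3*(-8)/(1 - 3456))*(-53) = (3*(-8)/(-3455))*(-53) = (3*(-8)*(-1/3455))*(-53) = (24/3455)*(-53) = -1272/3455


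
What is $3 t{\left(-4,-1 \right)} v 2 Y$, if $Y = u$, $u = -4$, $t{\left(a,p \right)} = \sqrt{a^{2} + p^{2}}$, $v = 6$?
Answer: $- 144 \sqrt{17} \approx -593.73$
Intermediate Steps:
$Y = -4$
$3 t{\left(-4,-1 \right)} v 2 Y = 3 \sqrt{\left(-4\right)^{2} + \left(-1\right)^{2}} \cdot 6 \cdot 2 \left(-4\right) = 3 \sqrt{16 + 1} \cdot 6 \cdot 2 \left(-4\right) = 3 \sqrt{17} \cdot 6 \cdot 2 \left(-4\right) = 3 \cdot 6 \sqrt{17} \cdot 2 \left(-4\right) = 3 \cdot 12 \sqrt{17} \left(-4\right) = 36 \sqrt{17} \left(-4\right) = - 144 \sqrt{17}$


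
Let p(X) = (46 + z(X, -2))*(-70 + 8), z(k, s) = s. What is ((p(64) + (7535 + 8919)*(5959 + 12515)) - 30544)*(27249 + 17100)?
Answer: 13479342991476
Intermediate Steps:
p(X) = -2728 (p(X) = (46 - 2)*(-70 + 8) = 44*(-62) = -2728)
((p(64) + (7535 + 8919)*(5959 + 12515)) - 30544)*(27249 + 17100) = ((-2728 + (7535 + 8919)*(5959 + 12515)) - 30544)*(27249 + 17100) = ((-2728 + 16454*18474) - 30544)*44349 = ((-2728 + 303971196) - 30544)*44349 = (303968468 - 30544)*44349 = 303937924*44349 = 13479342991476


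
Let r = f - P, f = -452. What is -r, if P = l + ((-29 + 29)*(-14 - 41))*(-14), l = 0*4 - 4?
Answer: 448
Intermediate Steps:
l = -4 (l = 0 - 4 = -4)
P = -4 (P = -4 + ((-29 + 29)*(-14 - 41))*(-14) = -4 + (0*(-55))*(-14) = -4 + 0*(-14) = -4 + 0 = -4)
r = -448 (r = -452 - 1*(-4) = -452 + 4 = -448)
-r = -1*(-448) = 448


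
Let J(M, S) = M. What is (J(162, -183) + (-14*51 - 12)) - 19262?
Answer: -19826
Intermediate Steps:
(J(162, -183) + (-14*51 - 12)) - 19262 = (162 + (-14*51 - 12)) - 19262 = (162 + (-714 - 12)) - 19262 = (162 - 726) - 19262 = -564 - 19262 = -19826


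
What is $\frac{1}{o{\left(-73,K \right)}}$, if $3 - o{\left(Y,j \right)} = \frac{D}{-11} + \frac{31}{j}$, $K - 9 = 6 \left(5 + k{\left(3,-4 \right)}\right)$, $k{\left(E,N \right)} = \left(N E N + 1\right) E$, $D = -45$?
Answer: $- \frac{10131}{11393} \approx -0.88923$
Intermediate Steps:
$k{\left(E,N \right)} = E \left(1 + E N^{2}\right)$ ($k{\left(E,N \right)} = \left(E N N + 1\right) E = \left(E N^{2} + 1\right) E = \left(1 + E N^{2}\right) E = E \left(1 + E N^{2}\right)$)
$K = 921$ ($K = 9 + 6 \left(5 + 3 \left(1 + 3 \left(-4\right)^{2}\right)\right) = 9 + 6 \left(5 + 3 \left(1 + 3 \cdot 16\right)\right) = 9 + 6 \left(5 + 3 \left(1 + 48\right)\right) = 9 + 6 \left(5 + 3 \cdot 49\right) = 9 + 6 \left(5 + 147\right) = 9 + 6 \cdot 152 = 9 + 912 = 921$)
$o{\left(Y,j \right)} = - \frac{12}{11} - \frac{31}{j}$ ($o{\left(Y,j \right)} = 3 - \left(- \frac{45}{-11} + \frac{31}{j}\right) = 3 - \left(\left(-45\right) \left(- \frac{1}{11}\right) + \frac{31}{j}\right) = 3 - \left(\frac{45}{11} + \frac{31}{j}\right) = - \frac{12}{11} - \frac{31}{j}$)
$\frac{1}{o{\left(-73,K \right)}} = \frac{1}{- \frac{12}{11} - \frac{31}{921}} = \frac{1}{- \frac{11393}{10131}} = - \frac{10131}{11393}$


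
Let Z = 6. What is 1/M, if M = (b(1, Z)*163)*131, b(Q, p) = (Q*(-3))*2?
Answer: -1/128118 ≈ -7.8053e-6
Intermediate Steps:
b(Q, p) = -6*Q (b(Q, p) = -3*Q*2 = -6*Q)
M = -128118 (M = (-6*1*163)*131 = -6*163*131 = -978*131 = -128118)
1/M = 1/(-128118) = -1/128118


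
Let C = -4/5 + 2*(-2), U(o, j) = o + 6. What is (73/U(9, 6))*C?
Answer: -584/25 ≈ -23.360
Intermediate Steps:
U(o, j) = 6 + o
C = -24/5 (C = -4*⅕ - 4 = -⅘ - 4 = -24/5 ≈ -4.8000)
(73/U(9, 6))*C = (73/(6 + 9))*(-24/5) = (73/15)*(-24/5) = -584/25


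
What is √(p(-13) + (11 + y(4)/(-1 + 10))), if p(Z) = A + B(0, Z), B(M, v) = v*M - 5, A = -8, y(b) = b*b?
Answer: I*√2/3 ≈ 0.4714*I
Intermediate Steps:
y(b) = b²
B(M, v) = -5 + M*v (B(M, v) = M*v - 5 = -5 + M*v)
p(Z) = -13 (p(Z) = -8 + (-5 + 0*Z) = -8 + (-5 + 0) = -8 - 5 = -13)
√(p(-13) + (11 + y(4)/(-1 + 10))) = √(-13 + (11 + 4²/(-1 + 10))) = √(-13 + (11 + 16/9)) = √(-13 + 115/9) = √(-2/9) = I*√2/3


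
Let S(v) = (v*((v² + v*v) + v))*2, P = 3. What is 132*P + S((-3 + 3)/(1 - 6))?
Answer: 396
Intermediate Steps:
S(v) = 2*v*(v + 2*v²) (S(v) = (v*((v² + v²) + v))*2 = (v*(2*v² + v))*2 = (v*(v + 2*v²))*2 = 2*v*(v + 2*v²))
132*P + S((-3 + 3)/(1 - 6)) = 132*3 + ((-3 + 3)/(1 - 6))²*(2 + 4*((-3 + 3)/(1 - 6))) = 396 + (0/(-5))²*(2 + 4*(0/(-5))) = 396 + (0*(-⅕))²*(2 + 4*(0*(-⅕))) = 396 + 0²*(2 + 4*0) = 396 + 0*(2 + 0) = 396 + 0*2 = 396 + 0 = 396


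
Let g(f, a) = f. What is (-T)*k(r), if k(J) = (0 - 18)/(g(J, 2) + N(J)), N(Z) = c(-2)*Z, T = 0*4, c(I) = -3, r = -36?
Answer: 0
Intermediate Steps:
T = 0
N(Z) = -3*Z
k(J) = 9/J (k(J) = (0 - 18)/(J - 3*J) = -18*(-1/(2*J)) = -(-9)/J = 9/J)
(-T)*k(r) = (-1*0)*(9/(-36)) = 0*(9*(-1/36)) = 0*(-¼) = 0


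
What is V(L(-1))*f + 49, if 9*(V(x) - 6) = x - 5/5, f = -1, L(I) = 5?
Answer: 383/9 ≈ 42.556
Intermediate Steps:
V(x) = 53/9 + x/9 (V(x) = 6 + (x - 5/5)/9 = 6 + (x - 5*⅕)/9 = 6 + (x - 1)/9 = 6 + (-1 + x)/9 = 6 + (-⅑ + x/9) = 53/9 + x/9)
V(L(-1))*f + 49 = (53/9 + (⅑)*5)*(-1) + 49 = (53/9 + 5/9)*(-1) + 49 = (58/9)*(-1) + 49 = -58/9 + 49 = 383/9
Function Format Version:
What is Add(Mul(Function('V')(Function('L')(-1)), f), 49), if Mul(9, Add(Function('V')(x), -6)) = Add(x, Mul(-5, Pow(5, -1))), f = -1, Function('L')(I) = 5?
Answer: Rational(383, 9) ≈ 42.556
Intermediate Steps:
Function('V')(x) = Add(Rational(53, 9), Mul(Rational(1, 9), x)) (Function('V')(x) = Add(6, Mul(Rational(1, 9), Add(x, Mul(-5, Pow(5, -1))))) = Add(6, Mul(Rational(1, 9), Add(x, Mul(-5, Rational(1, 5))))) = Add(6, Mul(Rational(1, 9), Add(x, -1))) = Add(6, Mul(Rational(1, 9), Add(-1, x))) = Add(6, Add(Rational(-1, 9), Mul(Rational(1, 9), x))) = Add(Rational(53, 9), Mul(Rational(1, 9), x)))
Add(Mul(Function('V')(Function('L')(-1)), f), 49) = Add(Mul(Add(Rational(53, 9), Mul(Rational(1, 9), 5)), -1), 49) = Add(Mul(Add(Rational(53, 9), Rational(5, 9)), -1), 49) = Add(Mul(Rational(58, 9), -1), 49) = Add(Rational(-58, 9), 49) = Rational(383, 9)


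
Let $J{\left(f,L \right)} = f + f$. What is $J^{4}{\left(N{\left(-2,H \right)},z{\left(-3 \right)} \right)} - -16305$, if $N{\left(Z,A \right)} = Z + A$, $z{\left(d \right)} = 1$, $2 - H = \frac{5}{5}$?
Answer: $16321$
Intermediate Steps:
$H = 1$ ($H = 2 - \frac{5}{5} = 2 - 5 \cdot \frac{1}{5} = 2 - 1 = 1$)
$N{\left(Z,A \right)} = A + Z$
$J{\left(f,L \right)} = 2 f$
$J^{4}{\left(N{\left(-2,H \right)},z{\left(-3 \right)} \right)} - -16305 = \left(2 \left(1 - 2\right)\right)^{4} - -16305 = \left(2 \left(-1\right)\right)^{4} + 16305 = \left(-2\right)^{4} + 16305 = 16 + 16305 = 16321$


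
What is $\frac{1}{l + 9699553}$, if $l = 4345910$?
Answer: $\frac{1}{14045463} \approx 7.1197 \cdot 10^{-8}$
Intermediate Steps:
$\frac{1}{l + 9699553} = \frac{1}{4345910 + 9699553} = \frac{1}{14045463}$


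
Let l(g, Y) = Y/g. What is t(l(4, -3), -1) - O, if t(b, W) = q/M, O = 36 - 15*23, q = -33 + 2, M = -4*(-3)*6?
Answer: 22217/72 ≈ 308.57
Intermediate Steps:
M = 72 (M = 12*6 = 72)
q = -31
O = -309 (O = 36 - 345 = -309)
t(b, W) = -31/72
t(l(4, -3), -1) - O = -31/72 - 1*(-309) = -31/72 + 309 = 22217/72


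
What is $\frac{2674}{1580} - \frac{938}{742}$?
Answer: $\frac{17931}{41870} \approx 0.42825$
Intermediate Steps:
$\frac{2674}{1580} - \frac{938}{742} = 2674 \cdot \frac{1}{1580} - \frac{67}{53} = \frac{1337}{790} - \frac{67}{53} = \frac{17931}{41870}$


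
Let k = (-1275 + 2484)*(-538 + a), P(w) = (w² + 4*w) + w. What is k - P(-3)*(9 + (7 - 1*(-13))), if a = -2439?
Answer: -3599019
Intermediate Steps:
P(w) = w² + 5*w
k = -3599193 (k = (-1275 + 2484)*(-538 - 2439) = 1209*(-2977) = -3599193)
k - P(-3)*(9 + (7 - 1*(-13))) = -3599193 - (-3*(5 - 3))*(9 + (7 - 1*(-13))) = -3599193 - (-3*2)*(9 + (7 + 13)) = -3599193 - (-6)*(9 + 20) = -3599193 - (-6)*29 = -3599193 - 1*(-174) = -3599193 + 174 = -3599019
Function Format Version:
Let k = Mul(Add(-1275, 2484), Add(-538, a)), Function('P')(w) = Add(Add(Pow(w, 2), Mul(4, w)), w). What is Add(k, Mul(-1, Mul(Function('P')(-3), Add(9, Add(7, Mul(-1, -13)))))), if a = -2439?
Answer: -3599019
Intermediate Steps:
Function('P')(w) = Add(Pow(w, 2), Mul(5, w))
k = -3599193 (k = Mul(Add(-1275, 2484), Add(-538, -2439)) = Mul(1209, -2977) = -3599193)
Add(k, Mul(-1, Mul(Function('P')(-3), Add(9, Add(7, Mul(-1, -13)))))) = Add(-3599193, Mul(-1, Mul(Mul(-3, Add(5, -3)), Add(9, Add(7, Mul(-1, -13)))))) = Add(-3599193, Mul(-1, Mul(Mul(-3, 2), Add(9, Add(7, 13))))) = Add(-3599193, Mul(-1, Mul(-6, Add(9, 20)))) = Add(-3599193, Mul(-1, Mul(-6, 29))) = Add(-3599193, Mul(-1, -174)) = Add(-3599193, 174) = -3599019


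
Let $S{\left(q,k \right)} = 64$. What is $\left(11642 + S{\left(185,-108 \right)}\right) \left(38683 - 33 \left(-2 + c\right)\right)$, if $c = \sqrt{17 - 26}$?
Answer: $453595794 - 1158894 i \approx 4.536 \cdot 10^{8} - 1.1589 \cdot 10^{6} i$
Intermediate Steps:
$c = 3 i$ ($c = \sqrt{-9} = 3 i \approx 3.0 i$)
$\left(11642 + S{\left(185,-108 \right)}\right) \left(38683 - 33 \left(-2 + c\right)\right) = \left(11642 + 64\right) \left(38683 - 33 \left(-2 + 3 i\right)\right) = 11706 \left(38683 + \left(66 - 99 i\right)\right) = 11706 \left(38749 - 99 i\right) = 453595794 - 1158894 i$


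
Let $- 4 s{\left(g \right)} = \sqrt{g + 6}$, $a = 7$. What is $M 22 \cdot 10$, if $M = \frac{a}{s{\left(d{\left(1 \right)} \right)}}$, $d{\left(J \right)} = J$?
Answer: $- 880 \sqrt{7} \approx -2328.3$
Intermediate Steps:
$s{\left(g \right)} = - \frac{\sqrt{6 + g}}{4}$ ($s{\left(g \right)} = - \frac{\sqrt{g + 6}}{4} = - \frac{\sqrt{6 + g}}{4}$)
$M = - 4 \sqrt{7}$ ($M = \frac{7}{\left(- \frac{1}{4}\right) \sqrt{6 + 1}} = \frac{7}{\left(- \frac{1}{4}\right) \sqrt{7}} = 7 \left(- \frac{4 \sqrt{7}}{7}\right) = - 4 \sqrt{7} \approx -10.583$)
$M 22 \cdot 10 = - 4 \sqrt{7} \cdot 22 \cdot 10 = - 88 \sqrt{7} \cdot 10 = - 880 \sqrt{7}$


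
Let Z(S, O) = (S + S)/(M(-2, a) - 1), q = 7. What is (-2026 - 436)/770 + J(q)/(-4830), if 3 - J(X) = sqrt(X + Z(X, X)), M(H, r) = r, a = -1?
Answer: -8091/2530 ≈ -3.1980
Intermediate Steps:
Z(S, O) = -S (Z(S, O) = (S + S)/(-1 - 1) = (2*S)/(-2) = (2*S)*(-1/2) = -S)
J(X) = 3 (J(X) = 3 - sqrt(X - X) = 3 - sqrt(0) = 3 - 1*0 = 3 + 0 = 3)
(-2026 - 436)/770 + J(q)/(-4830) = (-2026 - 436)/770 + 3/(-4830) = -2462*1/770 + 3*(-1/4830) = -1231/385 - 1/1610 = -8091/2530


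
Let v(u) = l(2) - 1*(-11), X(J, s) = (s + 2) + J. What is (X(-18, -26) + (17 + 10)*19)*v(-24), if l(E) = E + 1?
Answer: 6594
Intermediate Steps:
l(E) = 1 + E
X(J, s) = 2 + J + s (X(J, s) = (2 + s) + J = 2 + J + s)
v(u) = 14 (v(u) = (1 + 2) - 1*(-11) = 3 + 11 = 14)
(X(-18, -26) + (17 + 10)*19)*v(-24) = ((2 - 18 - 26) + (17 + 10)*19)*14 = (-42 + 27*19)*14 = (-42 + 513)*14 = 471*14 = 6594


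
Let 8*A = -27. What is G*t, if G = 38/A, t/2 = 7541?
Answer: -4584928/27 ≈ -1.6981e+5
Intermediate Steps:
t = 15082 (t = 2*7541 = 15082)
A = -27/8 (A = (⅛)*(-27) = -27/8 ≈ -3.3750)
G = -304/27 (G = 38/(-27/8) = 38*(-8/27) = -304/27 ≈ -11.259)
G*t = -304/27*15082 = -4584928/27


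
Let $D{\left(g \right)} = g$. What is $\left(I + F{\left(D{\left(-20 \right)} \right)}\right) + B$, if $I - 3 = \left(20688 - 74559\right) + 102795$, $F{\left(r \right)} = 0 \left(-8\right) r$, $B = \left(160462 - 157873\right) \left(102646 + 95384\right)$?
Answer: $512748597$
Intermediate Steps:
$B = 512699670$ ($B = 2589 \cdot 198030 = 512699670$)
$F{\left(r \right)} = 0$ ($F{\left(r \right)} = 0 r = 0$)
$I = 48927$ ($I = 3 + \left(\left(20688 - 74559\right) + 102795\right) = 3 + \left(-53871 + 102795\right) = 3 + 48924 = 48927$)
$\left(I + F{\left(D{\left(-20 \right)} \right)}\right) + B = \left(48927 + 0\right) + 512699670 = 48927 + 512699670 = 512748597$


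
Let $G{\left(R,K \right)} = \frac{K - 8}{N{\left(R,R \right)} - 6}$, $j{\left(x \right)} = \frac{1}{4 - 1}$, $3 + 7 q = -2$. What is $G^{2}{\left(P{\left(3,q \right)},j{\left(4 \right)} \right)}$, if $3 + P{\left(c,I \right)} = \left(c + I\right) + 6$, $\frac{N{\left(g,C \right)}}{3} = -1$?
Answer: $\frac{529}{729} \approx 0.72565$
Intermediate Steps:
$N{\left(g,C \right)} = -3$ ($N{\left(g,C \right)} = 3 \left(-1\right) = -3$)
$q = - \frac{5}{7}$ ($q = - \frac{3}{7} + \frac{1}{7} \left(-2\right) = - \frac{3}{7} - \frac{2}{7} = - \frac{5}{7} \approx -0.71429$)
$P{\left(c,I \right)} = 3 + I + c$ ($P{\left(c,I \right)} = -3 + \left(\left(c + I\right) + 6\right) = -3 + \left(\left(I + c\right) + 6\right) = -3 + \left(6 + I + c\right) = 3 + I + c$)
$j{\left(x \right)} = \frac{1}{3}$
$G{\left(R,K \right)} = \frac{8}{9} - \frac{K}{9}$ ($G{\left(R,K \right)} = \frac{K - 8}{-3 - 6} = \frac{-8 + K}{-9} = \left(-8 + K\right) \left(- \frac{1}{9}\right) = \frac{8}{9} - \frac{K}{9}$)
$G^{2}{\left(P{\left(3,q \right)},j{\left(4 \right)} \right)} = \left(\frac{8}{9} - \frac{1}{27}\right)^{2} = \left(\frac{23}{27}\right)^{2} = \frac{529}{729}$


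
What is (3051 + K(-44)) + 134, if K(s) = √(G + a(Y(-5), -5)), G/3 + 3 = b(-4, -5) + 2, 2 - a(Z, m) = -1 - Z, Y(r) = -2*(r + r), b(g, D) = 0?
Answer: 3185 + 2*√5 ≈ 3189.5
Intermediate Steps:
Y(r) = -4*r
a(Z, m) = 3 + Z (a(Z, m) = 2 - (-1 - Z) = 2 + (1 + Z) = 3 + Z)
G = -3 (G = -9 + 3*(0 + 2) = -9 + 3*2 = -9 + 6 = -3)
K(s) = 2*√5 (K(s) = √(-3 + (3 - 4*(-5))) = √(-3 + (3 + 20)) = √(-3 + 23) = √20 = 2*√5)
(3051 + K(-44)) + 134 = (3051 + 2*√5) + 134 = 3185 + 2*√5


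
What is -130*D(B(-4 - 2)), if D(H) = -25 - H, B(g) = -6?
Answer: 2470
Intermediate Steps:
-130*D(B(-4 - 2)) = -130*(-25 - 1*(-6)) = -130*(-25 + 6) = -130*(-19) = 2470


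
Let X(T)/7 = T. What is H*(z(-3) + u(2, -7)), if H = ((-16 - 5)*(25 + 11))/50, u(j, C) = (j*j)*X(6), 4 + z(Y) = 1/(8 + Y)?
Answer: -310338/125 ≈ -2482.7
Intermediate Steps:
X(T) = 7*T
z(Y) = -4 + 1/(8 + Y)
u(j, C) = 42*j² (u(j, C) = (j*j)*(7*6) = j²*42 = 42*j²)
H = -378/25 (H = -21*36*(1/50) = -756*1/50 = -378/25 ≈ -15.120)
H*(z(-3) + u(2, -7)) = -378*((-31 - 4*(-3))/(8 - 3) + 42*2²)/25 = -378*((-31 + 12)/5 + 42*4)/25 = -378*((⅕)*(-19) + 168)/25 = -378*(-19/5 + 168)/25 = -378/25*821/5 = -310338/125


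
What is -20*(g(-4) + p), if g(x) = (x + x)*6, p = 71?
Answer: -460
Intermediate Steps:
g(x) = 12*x (g(x) = (2*x)*6 = 12*x)
-20*(g(-4) + p) = -20*(12*(-4) + 71) = -20*(-48 + 71) = -20*23 = -460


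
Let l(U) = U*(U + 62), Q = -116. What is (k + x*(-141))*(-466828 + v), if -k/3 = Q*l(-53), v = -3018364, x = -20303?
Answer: -9398611366584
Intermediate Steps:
l(U) = U*(62 + U)
k = -165996 (k = -(-348)*(-53*(62 - 53)) = -(-348)*(-53*9) = -(-348)*(-477) = -3*55332 = -165996)
(k + x*(-141))*(-466828 + v) = (-165996 - 20303*(-141))*(-466828 - 3018364) = (-165996 + 2862723)*(-3485192) = 2696727*(-3485192) = -9398611366584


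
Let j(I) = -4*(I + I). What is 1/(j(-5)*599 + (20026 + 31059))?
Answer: 1/75045 ≈ 1.3325e-5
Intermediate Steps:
j(I) = -8*I
1/(j(-5)*599 + (20026 + 31059)) = 1/(-8*(-5)*599 + (20026 + 31059)) = 1/(40*599 + 51085) = 1/(23960 + 51085) = 1/75045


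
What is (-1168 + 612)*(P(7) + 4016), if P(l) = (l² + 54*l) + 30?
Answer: -2486988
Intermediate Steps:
P(l) = 30 + l² + 54*l
(-1168 + 612)*(P(7) + 4016) = (-1168 + 612)*((30 + 7² + 54*7) + 4016) = -556*((30 + 49 + 378) + 4016) = -556*(457 + 4016) = -556*4473 = -2486988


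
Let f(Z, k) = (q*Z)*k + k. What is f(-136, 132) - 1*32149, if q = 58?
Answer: -1073233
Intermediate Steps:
f(Z, k) = k + 58*Z*k (f(Z, k) = (58*Z)*k + k = 58*Z*k + k = k + 58*Z*k)
f(-136, 132) - 1*32149 = 132*(1 + 58*(-136)) - 1*32149 = 132*(1 - 7888) - 32149 = 132*(-7887) - 32149 = -1041084 - 32149 = -1073233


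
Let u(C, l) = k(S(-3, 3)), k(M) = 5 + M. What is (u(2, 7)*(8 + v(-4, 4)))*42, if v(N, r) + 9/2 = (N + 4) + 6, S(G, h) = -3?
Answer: 798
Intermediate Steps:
u(C, l) = 2 (u(C, l) = 5 - 3 = 2)
v(N, r) = 11/2 + N (v(N, r) = -9/2 + ((N + 4) + 6) = -9/2 + ((4 + N) + 6) = -9/2 + (10 + N) = 11/2 + N)
(u(2, 7)*(8 + v(-4, 4)))*42 = (2*(8 + (11/2 - 4)))*42 = (2*(8 + 3/2))*42 = (2*(19/2))*42 = 19*42 = 798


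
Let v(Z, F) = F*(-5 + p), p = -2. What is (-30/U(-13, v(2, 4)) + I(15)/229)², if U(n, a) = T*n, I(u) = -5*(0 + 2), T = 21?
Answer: 1904400/434263921 ≈ 0.0043854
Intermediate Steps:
v(Z, F) = -7*F (v(Z, F) = F*(-5 - 2) = F*(-7) = -7*F)
I(u) = -10 (I(u) = -5*2 = -10)
U(n, a) = 21*n
(-30/U(-13, v(2, 4)) + I(15)/229)² = (-30/(21*(-13)) - 10/229)² = (-30/(-273) - 10*1/229)² = (-30*(-1/273) - 10/229)² = (10/91 - 10/229)² = (1380/20839)² = 1904400/434263921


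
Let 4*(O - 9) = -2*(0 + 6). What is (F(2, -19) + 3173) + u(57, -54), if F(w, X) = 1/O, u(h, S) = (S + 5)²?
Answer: 33445/6 ≈ 5574.2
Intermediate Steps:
u(h, S) = (5 + S)²
O = 6 (O = 9 + (-2*(0 + 6))/4 = 9 + (-2*6)/4 = 9 + (¼)*(-12) = 9 - 3 = 6)
F(w, X) = ⅙ (F(w, X) = 1/6 = ⅙)
(F(2, -19) + 3173) + u(57, -54) = (⅙ + 3173) + (5 - 54)² = 19039/6 + (-49)² = 19039/6 + 2401 = 33445/6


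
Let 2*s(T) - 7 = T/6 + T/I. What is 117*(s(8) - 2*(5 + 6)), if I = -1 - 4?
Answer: -21801/10 ≈ -2180.1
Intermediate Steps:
I = -5
s(T) = 7/2 - T/60 (s(T) = 7/2 + (T/6 + T/(-5))/2 = 7/2 + (T*(⅙) + T*(-⅕))/2 = 7/2 + (T/6 - T/5)/2 = 7/2 + (-T/30)/2 = 7/2 - T/60)
117*(s(8) - 2*(5 + 6)) = 117*((7/2 - 1/60*8) - 2*(5 + 6)) = 117*((7/2 - 2/15) - 2*11) = 117*(101/30 - 22) = 117*(-559/30) = -21801/10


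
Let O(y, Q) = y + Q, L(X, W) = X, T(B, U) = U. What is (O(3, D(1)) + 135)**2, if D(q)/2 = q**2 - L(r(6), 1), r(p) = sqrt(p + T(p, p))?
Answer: 19648 - 1120*sqrt(3) ≈ 17708.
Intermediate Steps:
r(p) = sqrt(2)*sqrt(p) (r(p) = sqrt(p + p) = sqrt(2*p) = sqrt(2)*sqrt(p))
D(q) = -4*sqrt(3) + 2*q**2 (D(q) = 2*(q**2 - sqrt(2)*sqrt(6)) = 2*(q**2 - 2*sqrt(3)) = -4*sqrt(3) + 2*q**2)
O(y, Q) = Q + y
(O(3, D(1)) + 135)**2 = (((-4*sqrt(3) + 2*1**2) + 3) + 135)**2 = (((-4*sqrt(3) + 2*1) + 3) + 135)**2 = (((-4*sqrt(3) + 2) + 3) + 135)**2 = (((2 - 4*sqrt(3)) + 3) + 135)**2 = ((5 - 4*sqrt(3)) + 135)**2 = (140 - 4*sqrt(3))**2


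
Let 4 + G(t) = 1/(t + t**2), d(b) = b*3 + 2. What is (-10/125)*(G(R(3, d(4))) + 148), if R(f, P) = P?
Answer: -30241/2625 ≈ -11.520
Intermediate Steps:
d(b) = 2 + 3*b (d(b) = 3*b + 2 = 2 + 3*b)
G(t) = -4 + 1/(t + t**2)
(-10/125)*(G(R(3, d(4))) + 148) = (-10/125)*((1 - 4*(2 + 3*4) - 4*(2 + 3*4)**2)/((2 + 3*4)*(1 + (2 + 3*4))) + 148) = (-10*1/125)*((1 - 4*(2 + 12) - 4*(2 + 12)**2)/((2 + 12)*(1 + (2 + 12))) + 148) = -2*((1 - 4*14 - 4*14**2)/(14*(1 + 14)) + 148)/25 = -2*((1/14)*(1 - 56 - 4*196)/15 + 148)/25 = -2*((1/14)*(1/15)*(1 - 56 - 784) + 148)/25 = -2*((1/14)*(1/15)*(-839) + 148)/25 = -2*(-839/210 + 148)/25 = -2/25*30241/210 = -30241/2625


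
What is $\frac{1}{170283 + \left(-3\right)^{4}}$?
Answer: $\frac{1}{170364} \approx 5.8698 \cdot 10^{-6}$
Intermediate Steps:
$\frac{1}{170283 + \left(-3\right)^{4}} = \frac{1}{170283 + 81} = \frac{1}{170364}$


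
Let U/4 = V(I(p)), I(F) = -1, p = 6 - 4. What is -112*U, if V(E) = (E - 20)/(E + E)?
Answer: -4704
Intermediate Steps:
p = 2
V(E) = (-20 + E)/(2*E) (V(E) = (-20 + E)/((2*E)) = (-20 + E)*(1/(2*E)) = (-20 + E)/(2*E))
U = 42 (U = 4*((1/2)*(-20 - 1)/(-1)) = 4*((1/2)*(-1)*(-21)) = 4*(21/2) = 42)
-112*U = -112*42 = -4704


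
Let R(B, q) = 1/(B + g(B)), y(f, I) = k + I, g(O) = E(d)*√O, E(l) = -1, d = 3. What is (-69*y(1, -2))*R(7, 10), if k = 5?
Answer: -69/2 - 69*√7/14 ≈ -47.540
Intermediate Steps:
g(O) = -√O
y(f, I) = 5 + I
R(B, q) = 1/(B - √B)
(-69*y(1, -2))*R(7, 10) = (-69*(5 - 2))/(7 - √7) = (-69*3)/(7 - √7) = -207/(7 - √7)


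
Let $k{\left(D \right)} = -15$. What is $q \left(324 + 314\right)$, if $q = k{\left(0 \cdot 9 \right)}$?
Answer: $-9570$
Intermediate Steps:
$q = -15$
$q \left(324 + 314\right) = - 15 \left(324 + 314\right) = \left(-15\right) 638 = -9570$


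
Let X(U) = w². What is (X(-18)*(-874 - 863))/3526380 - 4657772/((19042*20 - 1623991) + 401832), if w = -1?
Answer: 1824845850473/329645610580 ≈ 5.5358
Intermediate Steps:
X(U) = 1 (X(U) = (-1)² = 1)
(X(-18)*(-874 - 863))/3526380 - 4657772/((19042*20 - 1623991) + 401832) = (1*(-874 - 863))/3526380 - 4657772/((19042*20 - 1623991) + 401832) = (1*(-1737))*(1/3526380) - 4657772/((380840 - 1623991) + 401832) = -1737*1/3526380 - 4657772/(-1243151 + 401832) = -193/391820 - 4657772/(-841319) = -193/391820 - 4657772*(-1/841319) = -193/391820 + 4657772/841319 = 1824845850473/329645610580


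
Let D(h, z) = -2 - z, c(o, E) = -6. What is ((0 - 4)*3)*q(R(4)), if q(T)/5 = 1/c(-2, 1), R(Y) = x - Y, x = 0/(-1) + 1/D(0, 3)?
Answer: 10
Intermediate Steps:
x = -1/5 (x = 0/(-1) + 1/(-2 - 1*3) = 0*(-1) + 1/(-2 - 3) = 0 + 1/(-5) = 0 + 1*(-1/5) = 0 - 1/5 = -1/5 ≈ -0.20000)
R(Y) = -1/5 - Y
q(T) = -5/6 (q(T) = 5/(-6) = 5*(-1/6) = -5/6)
((0 - 4)*3)*q(R(4)) = ((0 - 4)*3)*(-5/6) = -4*3*(-5/6) = -12*(-5/6) = 10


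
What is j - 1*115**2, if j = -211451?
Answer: -224676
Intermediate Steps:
j - 1*115**2 = -211451 - 1*115**2 = -211451 - 1*13225 = -211451 - 13225 = -224676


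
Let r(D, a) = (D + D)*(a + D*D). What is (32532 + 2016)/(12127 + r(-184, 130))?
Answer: -11516/4164907 ≈ -0.0027650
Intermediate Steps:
r(D, a) = 2*D*(a + D²) (r(D, a) = (2*D)*(a + D²) = 2*D*(a + D²))
(32532 + 2016)/(12127 + r(-184, 130)) = (32532 + 2016)/(12127 + 2*(-184)*(130 + (-184)²)) = 34548/(12127 + 2*(-184)*(130 + 33856)) = 34548/(12127 + 2*(-184)*33986) = 34548/(12127 - 12506848) = 34548/(-12494721) = 34548*(-1/12494721) = -11516/4164907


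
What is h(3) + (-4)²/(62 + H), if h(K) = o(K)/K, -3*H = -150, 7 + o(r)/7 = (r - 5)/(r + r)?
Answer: -1069/63 ≈ -16.968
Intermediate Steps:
o(r) = -49 + 7*(-5 + r)/(2*r) (o(r) = -49 + 7*((r - 5)/(r + r)) = -49 + 7*((-5 + r)/((2*r))) = -49 + 7*((-5 + r)*(1/(2*r))) = -49 + 7*((-5 + r)/(2*r)) = -49 + 7*(-5 + r)/(2*r))
H = 50 (H = -⅓*(-150) = 50)
h(K) = 7*(-5 - 13*K)/(2*K²) (h(K) = (7*(-5 - 13*K)/(2*K))/K = 7*(-5 - 13*K)/(2*K²))
h(3) + (-4)²/(62 + H) = (7/2)*(-5 - 13*3)/3² + (-4)²/(62 + 50) = (7/2)*(⅑)*(-5 - 39) + 16/112 = (7/2)*(⅑)*(-44) + 16*(1/112) = -154/9 + ⅐ = -1069/63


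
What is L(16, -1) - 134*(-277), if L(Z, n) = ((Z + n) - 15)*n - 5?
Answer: 37113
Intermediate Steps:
L(Z, n) = -5 + n*(-15 + Z + n) (L(Z, n) = (-15 + Z + n)*n - 5 = n*(-15 + Z + n) - 5 = -5 + n*(-15 + Z + n))
L(16, -1) - 134*(-277) = (-5 + (-1)² - 15*(-1) + 16*(-1)) - 134*(-277) = (-5 + 1 + 15 - 16) + 37118 = -5 + 37118 = 37113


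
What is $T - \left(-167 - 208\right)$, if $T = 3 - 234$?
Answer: $144$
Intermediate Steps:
$T = -231$ ($T = 3 - 234 = -231$)
$T - \left(-167 - 208\right) = -231 - \left(-167 - 208\right) = -231 - -375 = -231 + 375 = 144$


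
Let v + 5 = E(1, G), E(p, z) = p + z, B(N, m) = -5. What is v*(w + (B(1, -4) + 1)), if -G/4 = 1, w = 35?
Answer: -248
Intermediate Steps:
G = -4 (G = -4*1 = -4)
v = -8 (v = -5 + (1 - 4) = -5 - 3 = -8)
v*(w + (B(1, -4) + 1)) = -8*(35 + (-5 + 1)) = -8*(35 - 4) = -8*31 = -248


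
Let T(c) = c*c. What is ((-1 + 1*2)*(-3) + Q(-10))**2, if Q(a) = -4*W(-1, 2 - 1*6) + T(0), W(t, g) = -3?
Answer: 81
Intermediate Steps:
T(c) = c**2
Q(a) = 12 (Q(a) = -4*(-3) + 0**2 = 12 + 0 = 12)
((-1 + 1*2)*(-3) + Q(-10))**2 = ((-1 + 1*2)*(-3) + 12)**2 = ((-1 + 2)*(-3) + 12)**2 = (1*(-3) + 12)**2 = (-3 + 12)**2 = 9**2 = 81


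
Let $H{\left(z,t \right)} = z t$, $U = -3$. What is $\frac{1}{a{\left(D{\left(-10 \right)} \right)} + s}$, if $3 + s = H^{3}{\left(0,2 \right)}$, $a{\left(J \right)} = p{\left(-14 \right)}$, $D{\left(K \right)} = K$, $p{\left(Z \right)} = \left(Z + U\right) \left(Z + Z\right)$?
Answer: $\frac{1}{473} \approx 0.0021142$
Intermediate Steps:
$H{\left(z,t \right)} = t z$
$p{\left(Z \right)} = 2 Z \left(-3 + Z\right)$ ($p{\left(Z \right)} = \left(Z - 3\right) \left(Z + Z\right) = \left(-3 + Z\right) 2 Z = 2 Z \left(-3 + Z\right)$)
$a{\left(J \right)} = 476$ ($a{\left(J \right)} = 2 \left(-14\right) \left(-3 - 14\right) = 2 \left(-14\right) \left(-17\right) = 476$)
$s = -3$ ($s = -3 + \left(2 \cdot 0\right)^{3} = -3 + 0^{3} = -3 + 0 = -3$)
$\frac{1}{a{\left(D{\left(-10 \right)} \right)} + s} = \frac{1}{476 - 3} = \frac{1}{473}$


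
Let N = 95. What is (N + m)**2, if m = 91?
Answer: 34596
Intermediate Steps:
(N + m)**2 = (95 + 91)**2 = 186**2 = 34596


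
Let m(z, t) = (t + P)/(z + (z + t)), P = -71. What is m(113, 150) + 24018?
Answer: 9030847/376 ≈ 24018.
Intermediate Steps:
m(z, t) = (-71 + t)/(t + 2*z) (m(z, t) = (t - 71)/(z + (z + t)) = (-71 + t)/(z + (t + z)) = (-71 + t)/(t + 2*z))
m(113, 150) + 24018 = (-71 + 150)/(150 + 2*113) + 24018 = 79/(150 + 226) + 24018 = 79/376 + 24018 = 9030847/376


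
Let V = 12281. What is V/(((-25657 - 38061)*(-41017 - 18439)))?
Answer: 12281/3788417408 ≈ 3.2417e-6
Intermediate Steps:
V/(((-25657 - 38061)*(-41017 - 18439))) = 12281/(((-25657 - 38061)*(-41017 - 18439))) = 12281/((-63718*(-59456))) = 12281/3788417408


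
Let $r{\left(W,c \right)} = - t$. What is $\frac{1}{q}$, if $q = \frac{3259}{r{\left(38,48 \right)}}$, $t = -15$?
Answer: $\frac{15}{3259} \approx 0.0046026$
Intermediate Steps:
$r{\left(W,c \right)} = 15$ ($r{\left(W,c \right)} = \left(-1\right) \left(-15\right) = 15$)
$q = \frac{3259}{15} \approx 217.27$
$\frac{1}{q} = \frac{1}{\frac{3259}{15}} = \frac{15}{3259}$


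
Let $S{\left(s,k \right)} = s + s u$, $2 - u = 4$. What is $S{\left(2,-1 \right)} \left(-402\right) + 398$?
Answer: $1202$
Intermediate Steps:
$u = -2$ ($u = 2 - 4 = -2$)
$S{\left(s,k \right)} = - s$ ($S{\left(s,k \right)} = s + s \left(-2\right) = s - 2 s = - s$)
$S{\left(2,-1 \right)} \left(-402\right) + 398 = \left(-1\right) 2 \left(-402\right) + 398 = \left(-2\right) \left(-402\right) + 398 = 804 + 398 = 1202$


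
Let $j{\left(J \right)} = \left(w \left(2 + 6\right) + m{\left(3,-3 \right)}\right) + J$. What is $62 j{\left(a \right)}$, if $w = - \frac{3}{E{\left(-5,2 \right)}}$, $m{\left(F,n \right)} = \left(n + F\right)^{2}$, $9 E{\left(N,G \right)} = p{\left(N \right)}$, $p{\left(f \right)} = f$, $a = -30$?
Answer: $\frac{4092}{5} \approx 818.4$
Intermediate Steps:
$E{\left(N,G \right)} = \frac{N}{9}$
$m{\left(F,n \right)} = \left(F + n\right)^{2}$
$w = \frac{27}{5}$ ($w = - \frac{3}{\frac{1}{9} \left(-5\right)} = - \frac{3}{- \frac{5}{9}} = \left(-3\right) \left(- \frac{9}{5}\right) = \frac{27}{5} \approx 5.4$)
$j{\left(J \right)} = \frac{216}{5} + J$ ($j{\left(J \right)} = \left(\frac{27 \left(2 + 6\right)}{5} + \left(3 - 3\right)^{2}\right) + J = \left(\frac{27}{5} \cdot 8 + 0^{2}\right) + J = \left(\frac{216}{5} + 0\right) + J = \frac{216}{5} + J$)
$62 j{\left(a \right)} = 62 \left(\frac{216}{5} - 30\right) = 62 \cdot \frac{66}{5} = \frac{4092}{5}$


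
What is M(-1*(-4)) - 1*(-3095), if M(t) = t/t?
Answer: 3096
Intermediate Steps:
M(t) = 1
M(-1*(-4)) - 1*(-3095) = 1 - 1*(-3095) = 1 + 3095 = 3096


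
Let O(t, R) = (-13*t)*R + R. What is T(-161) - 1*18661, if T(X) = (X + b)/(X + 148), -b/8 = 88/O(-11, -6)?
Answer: -6545686/351 ≈ -18649.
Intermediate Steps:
O(t, R) = R - 13*R*t (O(t, R) = -13*R*t + R = R - 13*R*t)
b = 22/27 (b = -704/((-6*(1 - 13*(-11)))) = -704/((-6*(1 + 143))) = -704/((-6*144)) = -704/(-864) = -704*(-1)/864 = -8*(-11/108) = 22/27 ≈ 0.81481)
T(X) = (22/27 + X)/(148 + X) (T(X) = (X + 22/27)/(X + 148) = (22/27 + X)/(148 + X))
T(-161) - 1*18661 = (22/27 - 161)/(148 - 161) - 1*18661 = -4325/27/(-13) - 18661 = -1/13*(-4325/27) - 18661 = 4325/351 - 18661 = -6545686/351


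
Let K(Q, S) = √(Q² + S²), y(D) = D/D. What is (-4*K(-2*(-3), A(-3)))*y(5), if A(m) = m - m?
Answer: -24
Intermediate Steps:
A(m) = 0
y(D) = 1
(-4*K(-2*(-3), A(-3)))*y(5) = -4*√((-2*(-3))² + 0²)*1 = -4*√(6² + 0)*1 = -4*√(36 + 0)*1 = -4*√36*1 = -4*6*1 = -24*1 = -24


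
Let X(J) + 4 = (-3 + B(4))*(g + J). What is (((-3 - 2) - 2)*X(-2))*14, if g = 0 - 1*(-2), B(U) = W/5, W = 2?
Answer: 392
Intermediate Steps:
B(U) = 2/5
g = 2 (g = 0 + 2 = 2)
X(J) = -46/5 - 13*J/5 (X(J) = -4 + (-3 + 2/5)*(2 + J) = -4 - 13*(2 + J)/5 = -4 + (-26/5 - 13*J/5) = -46/5 - 13*J/5)
(((-3 - 2) - 2)*X(-2))*14 = (((-3 - 2) - 2)*(-46/5 - 13/5*(-2)))*14 = ((-5 - 2)*(-46/5 + 26/5))*14 = -7*(-4)*14 = 28*14 = 392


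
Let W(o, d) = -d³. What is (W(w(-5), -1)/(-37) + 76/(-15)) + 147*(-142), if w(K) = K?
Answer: -11587897/555 ≈ -20879.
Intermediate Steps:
(W(w(-5), -1)/(-37) + 76/(-15)) + 147*(-142) = (-1*(-1)³/(-37) + 76/(-15)) + 147*(-142) = (-1*(-1)*(-1/37) + 76*(-1/15)) - 20874 = (1*(-1/37) - 76/15) - 20874 = (-1/37 - 76/15) - 20874 = -2827/555 - 20874 = -11587897/555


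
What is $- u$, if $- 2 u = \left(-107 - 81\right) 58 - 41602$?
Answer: $-26253$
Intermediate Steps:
$u = 26253$ ($u = - \frac{\left(-107 - 81\right) 58 - 41602}{2} = - \frac{\left(-188\right) 58 - 41602}{2} = - \frac{-10904 - 41602}{2} = \left(- \frac{1}{2}\right) \left(-52506\right) = 26253$)
$- u = \left(-1\right) 26253 = -26253$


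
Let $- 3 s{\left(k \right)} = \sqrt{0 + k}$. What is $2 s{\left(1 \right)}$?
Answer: $- \frac{2}{3} \approx -0.66667$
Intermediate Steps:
$s{\left(k \right)} = - \frac{\sqrt{k}}{3}$ ($s{\left(k \right)} = - \frac{\sqrt{0 + k}}{3} = - \frac{\sqrt{k}}{3}$)
$2 s{\left(1 \right)} = 2 \left(- \frac{\sqrt{1}}{3}\right) = 2 \left(\left(- \frac{1}{3}\right) 1\right) = 2 \left(- \frac{1}{3}\right) = - \frac{2}{3}$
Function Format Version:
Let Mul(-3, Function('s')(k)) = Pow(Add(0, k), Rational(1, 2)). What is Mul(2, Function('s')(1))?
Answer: Rational(-2, 3) ≈ -0.66667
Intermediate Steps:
Function('s')(k) = Mul(Rational(-1, 3), Pow(k, Rational(1, 2))) (Function('s')(k) = Mul(Rational(-1, 3), Pow(Add(0, k), Rational(1, 2))) = Mul(Rational(-1, 3), Pow(k, Rational(1, 2))))
Mul(2, Function('s')(1)) = Mul(2, Mul(Rational(-1, 3), Pow(1, Rational(1, 2)))) = Mul(2, Mul(Rational(-1, 3), 1)) = Mul(2, Rational(-1, 3)) = Rational(-2, 3)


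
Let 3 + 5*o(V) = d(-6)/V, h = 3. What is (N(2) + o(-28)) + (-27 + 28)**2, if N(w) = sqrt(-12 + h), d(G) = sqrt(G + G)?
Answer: 2/5 + 3*I - I*sqrt(3)/70 ≈ 0.4 + 2.9753*I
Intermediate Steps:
d(G) = sqrt(2)*sqrt(G) (d(G) = sqrt(2*G) = sqrt(2)*sqrt(G))
o(V) = -3/5 + 2*I*sqrt(3)/(5*V) (o(V) = -3/5 + ((sqrt(2)*sqrt(-6))/V)/5 = -3/5 + ((sqrt(2)*(I*sqrt(6)))/V)/5 = -3/5 + ((2*I*sqrt(3))/V)/5 = -3/5 + (2*I*sqrt(3)/V)/5 = -3/5 + 2*I*sqrt(3)/(5*V))
N(w) = 3*I (N(w) = sqrt(-12 + 3) = sqrt(-9) = 3*I)
(N(2) + o(-28)) + (-27 + 28)**2 = (3*I + (1/5)*(-3*(-28) + 2*I*sqrt(3))/(-28)) + (-27 + 28)**2 = (3*I + (1/5)*(-1/28)*(84 + 2*I*sqrt(3))) + 1**2 = (3*I + (-3/5 - I*sqrt(3)/70)) + 1 = (-3/5 + 3*I - I*sqrt(3)/70) + 1 = 2/5 + 3*I - I*sqrt(3)/70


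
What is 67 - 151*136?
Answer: -20469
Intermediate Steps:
67 - 151*136 = 67 - 20536 = -20469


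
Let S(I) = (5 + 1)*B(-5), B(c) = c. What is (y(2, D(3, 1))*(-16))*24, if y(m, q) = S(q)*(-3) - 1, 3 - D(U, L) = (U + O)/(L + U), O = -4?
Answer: -34176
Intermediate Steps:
D(U, L) = 3 - (-4 + U)/(L + U) (D(U, L) = 3 - (U - 4)/(L + U) = 3 - (-4 + U)/(L + U))
S(I) = -30 (S(I) = (5 + 1)*(-5) = 6*(-5) = -30)
y(m, q) = 89 (y(m, q) = -30*(-3) - 1 = 90 - 1 = 89)
(y(2, D(3, 1))*(-16))*24 = (89*(-16))*24 = -1424*24 = -34176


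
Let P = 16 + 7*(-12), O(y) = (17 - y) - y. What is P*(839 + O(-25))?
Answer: -61608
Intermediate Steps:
O(y) = 17 - 2*y
P = -68 (P = 16 - 84 = -68)
P*(839 + O(-25)) = -68*(839 + (17 - 2*(-25))) = -68*(839 + (17 + 50)) = -68*(839 + 67) = -68*906 = -61608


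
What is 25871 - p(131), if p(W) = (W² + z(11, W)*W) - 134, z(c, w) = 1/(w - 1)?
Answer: 1149589/130 ≈ 8843.0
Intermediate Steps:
z(c, w) = 1/(-1 + w)
p(W) = -134 + W² + W/(-1 + W) (p(W) = (W² + W/(-1 + W)) - 134 = -134 + W² + W/(-1 + W))
25871 - p(131) = 25871 - (131 + (-1 + 131)*(-134 + 131²))/(-1 + 131) = 25871 - (131 + 130*(-134 + 17161))/130 = 25871 - (131 + 130*17027)/130 = 25871 - (131 + 2213510)/130 = 25871 - 2213641/130 = 1149589/130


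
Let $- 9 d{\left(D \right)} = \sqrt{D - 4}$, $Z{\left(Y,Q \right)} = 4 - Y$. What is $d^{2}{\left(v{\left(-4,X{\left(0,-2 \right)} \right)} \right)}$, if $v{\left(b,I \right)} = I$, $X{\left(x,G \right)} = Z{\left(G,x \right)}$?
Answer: $\frac{2}{81} \approx 0.024691$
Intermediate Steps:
$X{\left(x,G \right)} = 4 - G$
$d{\left(D \right)} = - \frac{\sqrt{-4 + D}}{9}$ ($d{\left(D \right)} = - \frac{\sqrt{D - 4}}{9} = - \frac{\sqrt{-4 + D}}{9}$)
$d^{2}{\left(v{\left(-4,X{\left(0,-2 \right)} \right)} \right)} = \left(- \frac{\sqrt{-4 + \left(4 - -2\right)}}{9}\right)^{2} = \left(- \frac{\sqrt{-4 + \left(4 + 2\right)}}{9}\right)^{2} = \left(- \frac{\sqrt{-4 + 6}}{9}\right)^{2} = \left(- \frac{\sqrt{2}}{9}\right)^{2} = \frac{2}{81}$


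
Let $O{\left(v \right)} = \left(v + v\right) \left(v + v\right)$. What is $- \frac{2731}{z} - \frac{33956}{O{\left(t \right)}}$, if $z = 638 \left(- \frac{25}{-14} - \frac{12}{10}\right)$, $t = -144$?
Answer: $- \frac{2093078191}{271206144} \approx -7.7177$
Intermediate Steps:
$z = \frac{13079}{35}$ ($z = 638 \left(\left(-25\right) \left(- \frac{1}{14}\right) - \frac{6}{5}\right) = 638 \left(\frac{25}{14} - \frac{6}{5}\right) = 638 \cdot \frac{41}{70} = \frac{13079}{35} \approx 373.69$)
$O{\left(v \right)} = 4 v^{2}$ ($O{\left(v \right)} = 2 v 2 v = 4 v^{2}$)
$- \frac{2731}{z} - \frac{33956}{O{\left(t \right)}} = - \frac{2731}{\frac{13079}{35}} - \frac{33956}{4 \left(-144\right)^{2}} = \left(-2731\right) \frac{35}{13079} - \frac{33956}{4 \cdot 20736} = - \frac{95585}{13079} - \frac{33956}{82944} = - \frac{95585}{13079} - \frac{8489}{20736} = - \frac{2093078191}{271206144}$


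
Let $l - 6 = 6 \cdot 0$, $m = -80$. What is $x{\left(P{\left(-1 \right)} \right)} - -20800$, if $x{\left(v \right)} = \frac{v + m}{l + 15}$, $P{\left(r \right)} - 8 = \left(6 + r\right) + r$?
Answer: $\frac{436732}{21} \approx 20797.0$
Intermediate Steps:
$P{\left(r \right)} = 14 + 2 r$ ($P{\left(r \right)} = 8 + \left(\left(6 + r\right) + r\right) = 8 + \left(6 + 2 r\right) = 14 + 2 r$)
$l = 6$ ($l = 6 + 6 \cdot 0 = 6 + 0 = 6$)
$x{\left(v \right)} = - \frac{80}{21} + \frac{v}{21}$ ($x{\left(v \right)} = \frac{v - 80}{6 + 15} = \frac{-80 + v}{21} = \left(-80 + v\right) \frac{1}{21} = - \frac{80}{21} + \frac{v}{21}$)
$x{\left(P{\left(-1 \right)} \right)} - -20800 = \left(- \frac{80}{21} + \frac{14 + 2 \left(-1\right)}{21}\right) - -20800 = \left(- \frac{80}{21} + \frac{14 - 2}{21}\right) + 20800 = \left(- \frac{80}{21} + \frac{1}{21} \cdot 12\right) + 20800 = \left(- \frac{80}{21} + \frac{4}{7}\right) + 20800 = - \frac{68}{21} + 20800 = \frac{436732}{21}$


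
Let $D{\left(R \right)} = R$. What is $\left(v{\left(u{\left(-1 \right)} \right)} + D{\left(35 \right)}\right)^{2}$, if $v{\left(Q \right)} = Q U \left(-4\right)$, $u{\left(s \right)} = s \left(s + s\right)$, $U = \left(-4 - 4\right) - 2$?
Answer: $13225$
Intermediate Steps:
$U = -10$ ($U = -8 - 2 = -10$)
$u{\left(s \right)} = 2 s^{2}$ ($u{\left(s \right)} = s 2 s = 2 s^{2}$)
$v{\left(Q \right)} = 40 Q$ ($v{\left(Q \right)} = Q \left(-10\right) \left(-4\right) = - 10 Q \left(-4\right) = 40 Q$)
$\left(v{\left(u{\left(-1 \right)} \right)} + D{\left(35 \right)}\right)^{2} = \left(40 \cdot 2 \left(-1\right)^{2} + 35\right)^{2} = \left(40 \cdot 2 \cdot 1 + 35\right)^{2} = \left(40 \cdot 2 + 35\right)^{2} = \left(80 + 35\right)^{2} = 115^{2} = 13225$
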